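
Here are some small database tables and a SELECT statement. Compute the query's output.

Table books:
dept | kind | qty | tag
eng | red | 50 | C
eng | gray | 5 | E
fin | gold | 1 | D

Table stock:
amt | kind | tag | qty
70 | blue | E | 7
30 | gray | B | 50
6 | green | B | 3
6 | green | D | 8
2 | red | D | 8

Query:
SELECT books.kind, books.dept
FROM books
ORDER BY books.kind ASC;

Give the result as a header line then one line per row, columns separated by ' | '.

After SELECT (3 rows):
books.kind | books.dept
red | eng
gray | eng
gold | fin
After ORDER BY (3 rows):
books.kind | books.dept
gold | fin
gray | eng
red | eng

== RESULT ==
books.kind | books.dept
gold | fin
gray | eng
red | eng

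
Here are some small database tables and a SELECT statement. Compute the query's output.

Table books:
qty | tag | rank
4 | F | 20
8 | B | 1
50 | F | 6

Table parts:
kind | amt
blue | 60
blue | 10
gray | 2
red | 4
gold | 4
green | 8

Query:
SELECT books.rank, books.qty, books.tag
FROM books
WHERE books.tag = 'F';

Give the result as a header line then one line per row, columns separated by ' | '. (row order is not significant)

== RESULT ==
books.rank | books.qty | books.tag
20 | 4 | F
6 | 50 | F

Derivation:
After WHERE (2 rows):
books.qty | books.tag | books.rank
4 | F | 20
50 | F | 6
After SELECT (2 rows):
books.rank | books.qty | books.tag
20 | 4 | F
6 | 50 | F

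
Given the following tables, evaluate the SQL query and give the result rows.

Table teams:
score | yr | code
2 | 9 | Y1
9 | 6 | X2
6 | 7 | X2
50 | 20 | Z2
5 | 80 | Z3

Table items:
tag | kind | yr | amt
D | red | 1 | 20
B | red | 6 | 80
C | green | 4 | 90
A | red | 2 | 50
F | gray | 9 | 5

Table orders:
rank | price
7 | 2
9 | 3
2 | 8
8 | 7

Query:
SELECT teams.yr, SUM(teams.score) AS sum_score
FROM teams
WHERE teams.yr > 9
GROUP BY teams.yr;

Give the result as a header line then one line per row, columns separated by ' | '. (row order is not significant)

After WHERE (2 rows):
teams.score | teams.yr | teams.code
50 | 20 | Z2
5 | 80 | Z3
After GROUP BY (2 rows):
teams.yr | sum_score
20 | 50
80 | 5

== RESULT ==
teams.yr | sum_score
20 | 50
80 | 5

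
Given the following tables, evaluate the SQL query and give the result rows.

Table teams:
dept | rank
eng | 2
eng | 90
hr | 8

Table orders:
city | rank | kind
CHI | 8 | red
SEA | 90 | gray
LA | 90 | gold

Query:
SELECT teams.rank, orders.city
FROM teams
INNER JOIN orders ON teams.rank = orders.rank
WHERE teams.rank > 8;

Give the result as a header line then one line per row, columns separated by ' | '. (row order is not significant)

After JOIN orders (3 rows):
teams.dept | teams.rank | orders.city | orders.rank | orders.kind
eng | 90 | SEA | 90 | gray
eng | 90 | LA | 90 | gold
hr | 8 | CHI | 8 | red
After WHERE (2 rows):
teams.dept | teams.rank | orders.city | orders.rank | orders.kind
eng | 90 | SEA | 90 | gray
eng | 90 | LA | 90 | gold
After SELECT (2 rows):
teams.rank | orders.city
90 | SEA
90 | LA

== RESULT ==
teams.rank | orders.city
90 | SEA
90 | LA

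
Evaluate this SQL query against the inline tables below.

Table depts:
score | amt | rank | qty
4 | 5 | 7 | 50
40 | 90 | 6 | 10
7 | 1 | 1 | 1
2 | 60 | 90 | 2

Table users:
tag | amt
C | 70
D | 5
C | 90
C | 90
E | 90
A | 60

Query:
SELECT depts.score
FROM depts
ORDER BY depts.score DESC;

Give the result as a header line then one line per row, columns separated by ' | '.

== RESULT ==
depts.score
40
7
4
2

Derivation:
After SELECT (4 rows):
depts.score
4
40
7
2
After ORDER BY (4 rows):
depts.score
40
7
4
2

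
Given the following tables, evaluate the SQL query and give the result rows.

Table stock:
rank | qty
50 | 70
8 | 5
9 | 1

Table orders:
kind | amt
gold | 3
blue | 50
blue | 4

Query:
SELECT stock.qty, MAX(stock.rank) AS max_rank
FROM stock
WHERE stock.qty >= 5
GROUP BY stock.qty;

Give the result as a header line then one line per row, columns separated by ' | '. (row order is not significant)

== RESULT ==
stock.qty | max_rank
70 | 50
5 | 8

Derivation:
After WHERE (2 rows):
stock.rank | stock.qty
50 | 70
8 | 5
After GROUP BY (2 rows):
stock.qty | max_rank
70 | 50
5 | 8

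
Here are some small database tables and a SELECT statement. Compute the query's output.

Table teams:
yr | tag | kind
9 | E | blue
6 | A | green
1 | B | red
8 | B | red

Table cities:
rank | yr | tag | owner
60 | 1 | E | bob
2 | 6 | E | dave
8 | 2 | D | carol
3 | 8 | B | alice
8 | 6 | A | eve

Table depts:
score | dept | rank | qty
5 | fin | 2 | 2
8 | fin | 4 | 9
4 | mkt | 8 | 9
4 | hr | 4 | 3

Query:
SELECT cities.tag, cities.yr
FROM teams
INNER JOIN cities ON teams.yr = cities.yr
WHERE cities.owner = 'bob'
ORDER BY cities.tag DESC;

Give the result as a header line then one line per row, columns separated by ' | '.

== RESULT ==
cities.tag | cities.yr
E | 1

Derivation:
After JOIN cities (4 rows):
teams.yr | teams.tag | teams.kind | cities.rank | cities.yr | cities.tag | cities.owner
6 | A | green | 2 | 6 | E | dave
6 | A | green | 8 | 6 | A | eve
1 | B | red | 60 | 1 | E | bob
8 | B | red | 3 | 8 | B | alice
After WHERE (1 rows):
teams.yr | teams.tag | teams.kind | cities.rank | cities.yr | cities.tag | cities.owner
1 | B | red | 60 | 1 | E | bob
After SELECT (1 rows):
cities.tag | cities.yr
E | 1
After ORDER BY (1 rows):
cities.tag | cities.yr
E | 1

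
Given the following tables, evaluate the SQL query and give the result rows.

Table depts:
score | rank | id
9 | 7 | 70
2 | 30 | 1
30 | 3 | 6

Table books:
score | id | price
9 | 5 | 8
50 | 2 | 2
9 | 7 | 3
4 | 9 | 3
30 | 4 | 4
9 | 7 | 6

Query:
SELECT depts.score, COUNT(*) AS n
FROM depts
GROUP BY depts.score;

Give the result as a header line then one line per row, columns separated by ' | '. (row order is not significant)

After GROUP BY (3 rows):
depts.score | n
9 | 1
2 | 1
30 | 1

== RESULT ==
depts.score | n
9 | 1
2 | 1
30 | 1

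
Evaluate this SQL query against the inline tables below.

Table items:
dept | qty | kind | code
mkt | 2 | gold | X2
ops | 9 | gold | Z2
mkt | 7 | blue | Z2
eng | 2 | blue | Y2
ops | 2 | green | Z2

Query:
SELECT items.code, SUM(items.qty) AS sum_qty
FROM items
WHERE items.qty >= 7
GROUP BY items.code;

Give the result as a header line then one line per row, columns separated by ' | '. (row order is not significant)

After WHERE (2 rows):
items.dept | items.qty | items.kind | items.code
ops | 9 | gold | Z2
mkt | 7 | blue | Z2
After GROUP BY (1 rows):
items.code | sum_qty
Z2 | 16

== RESULT ==
items.code | sum_qty
Z2 | 16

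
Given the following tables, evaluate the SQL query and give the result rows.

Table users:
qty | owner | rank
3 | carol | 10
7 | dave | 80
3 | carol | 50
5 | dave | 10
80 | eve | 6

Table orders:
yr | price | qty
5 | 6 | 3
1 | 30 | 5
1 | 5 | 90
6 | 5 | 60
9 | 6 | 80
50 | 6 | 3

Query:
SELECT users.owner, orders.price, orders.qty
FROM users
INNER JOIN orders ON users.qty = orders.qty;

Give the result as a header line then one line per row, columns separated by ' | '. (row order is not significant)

After JOIN orders (6 rows):
users.qty | users.owner | users.rank | orders.yr | orders.price | orders.qty
3 | carol | 10 | 5 | 6 | 3
3 | carol | 10 | 50 | 6 | 3
3 | carol | 50 | 5 | 6 | 3
3 | carol | 50 | 50 | 6 | 3
5 | dave | 10 | 1 | 30 | 5
80 | eve | 6 | 9 | 6 | 80
After SELECT (6 rows):
users.owner | orders.price | orders.qty
carol | 6 | 3
carol | 6 | 3
carol | 6 | 3
carol | 6 | 3
dave | 30 | 5
eve | 6 | 80

== RESULT ==
users.owner | orders.price | orders.qty
carol | 6 | 3
carol | 6 | 3
carol | 6 | 3
carol | 6 | 3
dave | 30 | 5
eve | 6 | 80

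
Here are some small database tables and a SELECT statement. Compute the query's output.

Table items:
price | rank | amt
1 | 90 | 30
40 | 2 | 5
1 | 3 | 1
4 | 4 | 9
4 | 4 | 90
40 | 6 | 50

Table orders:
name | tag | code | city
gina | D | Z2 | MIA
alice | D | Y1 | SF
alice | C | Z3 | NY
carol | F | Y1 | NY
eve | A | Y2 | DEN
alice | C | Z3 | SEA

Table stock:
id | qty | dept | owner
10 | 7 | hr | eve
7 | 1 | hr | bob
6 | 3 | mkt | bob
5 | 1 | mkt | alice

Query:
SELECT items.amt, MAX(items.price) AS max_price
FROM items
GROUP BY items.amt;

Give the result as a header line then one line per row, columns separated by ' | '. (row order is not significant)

== RESULT ==
items.amt | max_price
30 | 1
5 | 40
1 | 1
9 | 4
90 | 4
50 | 40

Derivation:
After GROUP BY (6 rows):
items.amt | max_price
30 | 1
5 | 40
1 | 1
9 | 4
90 | 4
50 | 40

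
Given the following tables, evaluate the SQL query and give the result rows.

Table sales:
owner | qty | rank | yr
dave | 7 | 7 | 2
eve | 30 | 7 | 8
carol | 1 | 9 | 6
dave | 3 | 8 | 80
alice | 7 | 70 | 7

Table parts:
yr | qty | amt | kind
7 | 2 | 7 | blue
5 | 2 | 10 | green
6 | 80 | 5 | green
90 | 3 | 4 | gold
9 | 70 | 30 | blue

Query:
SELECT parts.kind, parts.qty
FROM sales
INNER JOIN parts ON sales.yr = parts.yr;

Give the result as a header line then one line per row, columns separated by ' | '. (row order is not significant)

== RESULT ==
parts.kind | parts.qty
green | 80
blue | 2

Derivation:
After JOIN parts (2 rows):
sales.owner | sales.qty | sales.rank | sales.yr | parts.yr | parts.qty | parts.amt | parts.kind
carol | 1 | 9 | 6 | 6 | 80 | 5 | green
alice | 7 | 70 | 7 | 7 | 2 | 7 | blue
After SELECT (2 rows):
parts.kind | parts.qty
green | 80
blue | 2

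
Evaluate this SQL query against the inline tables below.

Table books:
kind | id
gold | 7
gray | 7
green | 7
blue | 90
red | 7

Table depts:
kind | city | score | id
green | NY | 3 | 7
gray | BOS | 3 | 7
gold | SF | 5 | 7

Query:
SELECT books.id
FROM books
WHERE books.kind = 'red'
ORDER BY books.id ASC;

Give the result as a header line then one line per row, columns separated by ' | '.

== RESULT ==
books.id
7

Derivation:
After WHERE (1 rows):
books.kind | books.id
red | 7
After SELECT (1 rows):
books.id
7
After ORDER BY (1 rows):
books.id
7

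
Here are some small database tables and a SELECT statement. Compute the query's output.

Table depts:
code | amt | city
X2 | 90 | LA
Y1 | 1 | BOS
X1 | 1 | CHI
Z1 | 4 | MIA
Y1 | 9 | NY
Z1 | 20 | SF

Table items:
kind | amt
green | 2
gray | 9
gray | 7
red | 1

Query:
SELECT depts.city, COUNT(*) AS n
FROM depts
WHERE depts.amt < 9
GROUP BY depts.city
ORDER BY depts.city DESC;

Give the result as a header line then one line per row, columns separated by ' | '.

== RESULT ==
depts.city | n
MIA | 1
CHI | 1
BOS | 1

Derivation:
After WHERE (3 rows):
depts.code | depts.amt | depts.city
Y1 | 1 | BOS
X1 | 1 | CHI
Z1 | 4 | MIA
After GROUP BY (3 rows):
depts.city | n
BOS | 1
CHI | 1
MIA | 1
After ORDER BY (3 rows):
depts.city | n
MIA | 1
CHI | 1
BOS | 1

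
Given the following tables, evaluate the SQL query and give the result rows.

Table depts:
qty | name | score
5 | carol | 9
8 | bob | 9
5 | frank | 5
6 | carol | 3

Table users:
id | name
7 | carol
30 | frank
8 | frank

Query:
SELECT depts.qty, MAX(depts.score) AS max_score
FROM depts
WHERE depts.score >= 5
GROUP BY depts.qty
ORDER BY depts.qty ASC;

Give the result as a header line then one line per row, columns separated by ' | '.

== RESULT ==
depts.qty | max_score
5 | 9
8 | 9

Derivation:
After WHERE (3 rows):
depts.qty | depts.name | depts.score
5 | carol | 9
8 | bob | 9
5 | frank | 5
After GROUP BY (2 rows):
depts.qty | max_score
5 | 9
8 | 9
After ORDER BY (2 rows):
depts.qty | max_score
5 | 9
8 | 9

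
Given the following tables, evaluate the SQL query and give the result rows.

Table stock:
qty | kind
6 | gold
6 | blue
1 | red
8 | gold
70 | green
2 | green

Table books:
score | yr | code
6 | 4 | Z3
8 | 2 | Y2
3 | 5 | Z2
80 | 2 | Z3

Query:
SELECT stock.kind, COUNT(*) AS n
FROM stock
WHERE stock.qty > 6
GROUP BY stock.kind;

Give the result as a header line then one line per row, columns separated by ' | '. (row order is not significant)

== RESULT ==
stock.kind | n
gold | 1
green | 1

Derivation:
After WHERE (2 rows):
stock.qty | stock.kind
8 | gold
70 | green
After GROUP BY (2 rows):
stock.kind | n
gold | 1
green | 1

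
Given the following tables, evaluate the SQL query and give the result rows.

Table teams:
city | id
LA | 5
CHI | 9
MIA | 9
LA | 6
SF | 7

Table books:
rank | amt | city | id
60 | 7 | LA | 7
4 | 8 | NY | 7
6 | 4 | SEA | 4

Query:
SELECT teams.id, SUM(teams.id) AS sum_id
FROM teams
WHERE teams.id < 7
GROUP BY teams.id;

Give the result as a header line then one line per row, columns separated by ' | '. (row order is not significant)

After WHERE (2 rows):
teams.city | teams.id
LA | 5
LA | 6
After GROUP BY (2 rows):
teams.id | sum_id
5 | 5
6 | 6

== RESULT ==
teams.id | sum_id
5 | 5
6 | 6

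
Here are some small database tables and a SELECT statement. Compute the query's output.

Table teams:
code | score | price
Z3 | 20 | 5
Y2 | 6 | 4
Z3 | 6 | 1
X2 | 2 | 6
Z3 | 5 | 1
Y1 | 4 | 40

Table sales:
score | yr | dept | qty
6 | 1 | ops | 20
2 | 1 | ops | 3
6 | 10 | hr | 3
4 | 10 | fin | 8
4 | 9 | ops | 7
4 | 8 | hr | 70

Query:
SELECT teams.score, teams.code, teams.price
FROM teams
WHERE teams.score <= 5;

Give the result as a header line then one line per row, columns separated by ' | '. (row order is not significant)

After WHERE (3 rows):
teams.code | teams.score | teams.price
X2 | 2 | 6
Z3 | 5 | 1
Y1 | 4 | 40
After SELECT (3 rows):
teams.score | teams.code | teams.price
2 | X2 | 6
5 | Z3 | 1
4 | Y1 | 40

== RESULT ==
teams.score | teams.code | teams.price
2 | X2 | 6
5 | Z3 | 1
4 | Y1 | 40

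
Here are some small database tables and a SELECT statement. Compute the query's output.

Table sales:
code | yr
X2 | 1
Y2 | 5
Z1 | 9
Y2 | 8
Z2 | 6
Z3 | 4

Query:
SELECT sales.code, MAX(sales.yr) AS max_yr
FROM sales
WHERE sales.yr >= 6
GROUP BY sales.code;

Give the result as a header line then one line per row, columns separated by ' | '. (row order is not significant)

After WHERE (3 rows):
sales.code | sales.yr
Z1 | 9
Y2 | 8
Z2 | 6
After GROUP BY (3 rows):
sales.code | max_yr
Z1 | 9
Y2 | 8
Z2 | 6

== RESULT ==
sales.code | max_yr
Z1 | 9
Y2 | 8
Z2 | 6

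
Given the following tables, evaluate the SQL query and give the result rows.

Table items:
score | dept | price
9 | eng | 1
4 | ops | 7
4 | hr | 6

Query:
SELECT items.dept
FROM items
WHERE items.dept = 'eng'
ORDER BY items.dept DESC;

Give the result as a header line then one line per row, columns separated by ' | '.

== RESULT ==
items.dept
eng

Derivation:
After WHERE (1 rows):
items.score | items.dept | items.price
9 | eng | 1
After SELECT (1 rows):
items.dept
eng
After ORDER BY (1 rows):
items.dept
eng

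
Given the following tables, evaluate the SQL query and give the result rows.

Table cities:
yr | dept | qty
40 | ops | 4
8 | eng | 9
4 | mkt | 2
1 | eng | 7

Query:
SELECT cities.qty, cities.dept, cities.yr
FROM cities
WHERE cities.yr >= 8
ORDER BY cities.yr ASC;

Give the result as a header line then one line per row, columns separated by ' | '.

After WHERE (2 rows):
cities.yr | cities.dept | cities.qty
40 | ops | 4
8 | eng | 9
After SELECT (2 rows):
cities.qty | cities.dept | cities.yr
4 | ops | 40
9 | eng | 8
After ORDER BY (2 rows):
cities.qty | cities.dept | cities.yr
9 | eng | 8
4 | ops | 40

== RESULT ==
cities.qty | cities.dept | cities.yr
9 | eng | 8
4 | ops | 40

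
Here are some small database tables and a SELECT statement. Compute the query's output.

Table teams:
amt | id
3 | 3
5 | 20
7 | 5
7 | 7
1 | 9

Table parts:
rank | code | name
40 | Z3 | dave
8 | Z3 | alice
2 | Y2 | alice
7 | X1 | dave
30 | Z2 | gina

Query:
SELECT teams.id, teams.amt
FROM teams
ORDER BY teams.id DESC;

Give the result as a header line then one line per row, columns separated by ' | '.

After SELECT (5 rows):
teams.id | teams.amt
3 | 3
20 | 5
5 | 7
7 | 7
9 | 1
After ORDER BY (5 rows):
teams.id | teams.amt
20 | 5
9 | 1
7 | 7
5 | 7
3 | 3

== RESULT ==
teams.id | teams.amt
20 | 5
9 | 1
7 | 7
5 | 7
3 | 3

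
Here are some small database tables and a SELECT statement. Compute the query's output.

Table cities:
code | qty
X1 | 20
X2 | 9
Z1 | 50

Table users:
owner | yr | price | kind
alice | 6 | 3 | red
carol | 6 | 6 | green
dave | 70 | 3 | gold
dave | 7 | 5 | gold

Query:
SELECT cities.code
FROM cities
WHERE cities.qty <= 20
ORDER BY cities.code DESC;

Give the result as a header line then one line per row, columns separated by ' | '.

== RESULT ==
cities.code
X2
X1

Derivation:
After WHERE (2 rows):
cities.code | cities.qty
X1 | 20
X2 | 9
After SELECT (2 rows):
cities.code
X1
X2
After ORDER BY (2 rows):
cities.code
X2
X1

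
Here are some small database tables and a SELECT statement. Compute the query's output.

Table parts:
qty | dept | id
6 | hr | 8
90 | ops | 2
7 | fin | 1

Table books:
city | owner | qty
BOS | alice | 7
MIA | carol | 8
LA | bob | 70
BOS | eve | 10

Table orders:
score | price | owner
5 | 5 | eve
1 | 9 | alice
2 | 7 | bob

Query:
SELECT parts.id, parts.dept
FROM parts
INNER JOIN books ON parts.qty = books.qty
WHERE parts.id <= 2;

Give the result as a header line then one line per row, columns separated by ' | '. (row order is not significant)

After JOIN books (1 rows):
parts.qty | parts.dept | parts.id | books.city | books.owner | books.qty
7 | fin | 1 | BOS | alice | 7
After WHERE (1 rows):
parts.qty | parts.dept | parts.id | books.city | books.owner | books.qty
7 | fin | 1 | BOS | alice | 7
After SELECT (1 rows):
parts.id | parts.dept
1 | fin

== RESULT ==
parts.id | parts.dept
1 | fin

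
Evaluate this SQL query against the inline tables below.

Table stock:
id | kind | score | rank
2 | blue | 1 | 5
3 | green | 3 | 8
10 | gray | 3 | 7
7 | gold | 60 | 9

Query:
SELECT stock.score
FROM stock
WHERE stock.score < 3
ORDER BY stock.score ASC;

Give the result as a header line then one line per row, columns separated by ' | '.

== RESULT ==
stock.score
1

Derivation:
After WHERE (1 rows):
stock.id | stock.kind | stock.score | stock.rank
2 | blue | 1 | 5
After SELECT (1 rows):
stock.score
1
After ORDER BY (1 rows):
stock.score
1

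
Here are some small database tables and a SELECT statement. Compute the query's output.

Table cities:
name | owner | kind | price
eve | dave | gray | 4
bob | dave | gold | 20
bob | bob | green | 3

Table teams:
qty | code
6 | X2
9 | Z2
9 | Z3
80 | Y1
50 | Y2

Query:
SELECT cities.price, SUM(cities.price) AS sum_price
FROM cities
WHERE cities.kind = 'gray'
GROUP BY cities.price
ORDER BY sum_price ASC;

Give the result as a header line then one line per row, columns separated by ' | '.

After WHERE (1 rows):
cities.name | cities.owner | cities.kind | cities.price
eve | dave | gray | 4
After GROUP BY (1 rows):
cities.price | sum_price
4 | 4
After ORDER BY (1 rows):
cities.price | sum_price
4 | 4

== RESULT ==
cities.price | sum_price
4 | 4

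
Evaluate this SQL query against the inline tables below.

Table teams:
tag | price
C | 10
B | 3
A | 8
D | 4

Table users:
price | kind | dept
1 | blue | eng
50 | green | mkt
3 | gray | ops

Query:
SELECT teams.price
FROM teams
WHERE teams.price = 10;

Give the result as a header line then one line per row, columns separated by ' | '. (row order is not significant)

After WHERE (1 rows):
teams.tag | teams.price
C | 10
After SELECT (1 rows):
teams.price
10

== RESULT ==
teams.price
10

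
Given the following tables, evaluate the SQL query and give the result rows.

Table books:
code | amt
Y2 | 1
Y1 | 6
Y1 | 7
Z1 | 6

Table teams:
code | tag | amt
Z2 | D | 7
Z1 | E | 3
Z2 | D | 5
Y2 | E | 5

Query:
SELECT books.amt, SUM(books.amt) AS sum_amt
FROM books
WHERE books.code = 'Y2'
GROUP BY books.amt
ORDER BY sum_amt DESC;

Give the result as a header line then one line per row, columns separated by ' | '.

== RESULT ==
books.amt | sum_amt
1 | 1

Derivation:
After WHERE (1 rows):
books.code | books.amt
Y2 | 1
After GROUP BY (1 rows):
books.amt | sum_amt
1 | 1
After ORDER BY (1 rows):
books.amt | sum_amt
1 | 1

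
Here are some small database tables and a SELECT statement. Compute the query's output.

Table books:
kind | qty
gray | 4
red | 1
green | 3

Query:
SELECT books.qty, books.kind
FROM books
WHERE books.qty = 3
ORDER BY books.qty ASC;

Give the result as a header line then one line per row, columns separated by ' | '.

== RESULT ==
books.qty | books.kind
3 | green

Derivation:
After WHERE (1 rows):
books.kind | books.qty
green | 3
After SELECT (1 rows):
books.qty | books.kind
3 | green
After ORDER BY (1 rows):
books.qty | books.kind
3 | green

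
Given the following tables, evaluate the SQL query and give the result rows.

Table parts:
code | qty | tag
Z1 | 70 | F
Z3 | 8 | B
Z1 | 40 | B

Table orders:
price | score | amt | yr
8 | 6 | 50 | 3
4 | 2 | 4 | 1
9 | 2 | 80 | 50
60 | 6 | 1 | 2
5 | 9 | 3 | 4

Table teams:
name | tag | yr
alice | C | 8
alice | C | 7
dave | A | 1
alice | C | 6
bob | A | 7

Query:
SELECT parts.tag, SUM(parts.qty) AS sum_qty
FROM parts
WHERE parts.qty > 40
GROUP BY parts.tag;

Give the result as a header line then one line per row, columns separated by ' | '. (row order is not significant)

After WHERE (1 rows):
parts.code | parts.qty | parts.tag
Z1 | 70 | F
After GROUP BY (1 rows):
parts.tag | sum_qty
F | 70

== RESULT ==
parts.tag | sum_qty
F | 70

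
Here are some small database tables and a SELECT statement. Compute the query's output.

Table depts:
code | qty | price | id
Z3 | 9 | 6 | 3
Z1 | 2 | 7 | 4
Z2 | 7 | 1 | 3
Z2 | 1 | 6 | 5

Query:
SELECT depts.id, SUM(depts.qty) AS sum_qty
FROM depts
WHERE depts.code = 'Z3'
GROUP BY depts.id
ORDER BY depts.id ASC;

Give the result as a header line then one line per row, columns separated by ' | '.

After WHERE (1 rows):
depts.code | depts.qty | depts.price | depts.id
Z3 | 9 | 6 | 3
After GROUP BY (1 rows):
depts.id | sum_qty
3 | 9
After ORDER BY (1 rows):
depts.id | sum_qty
3 | 9

== RESULT ==
depts.id | sum_qty
3 | 9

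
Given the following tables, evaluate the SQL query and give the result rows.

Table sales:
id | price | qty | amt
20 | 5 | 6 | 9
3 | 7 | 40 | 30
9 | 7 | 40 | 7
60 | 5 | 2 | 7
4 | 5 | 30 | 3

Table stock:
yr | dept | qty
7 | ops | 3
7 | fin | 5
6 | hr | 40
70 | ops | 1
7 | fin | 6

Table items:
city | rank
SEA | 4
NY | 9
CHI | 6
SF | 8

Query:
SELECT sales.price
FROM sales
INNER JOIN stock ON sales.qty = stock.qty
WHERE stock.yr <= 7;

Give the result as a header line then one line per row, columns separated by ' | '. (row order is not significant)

== RESULT ==
sales.price
5
7
7

Derivation:
After JOIN stock (3 rows):
sales.id | sales.price | sales.qty | sales.amt | stock.yr | stock.dept | stock.qty
20 | 5 | 6 | 9 | 7 | fin | 6
3 | 7 | 40 | 30 | 6 | hr | 40
9 | 7 | 40 | 7 | 6 | hr | 40
After WHERE (3 rows):
sales.id | sales.price | sales.qty | sales.amt | stock.yr | stock.dept | stock.qty
20 | 5 | 6 | 9 | 7 | fin | 6
3 | 7 | 40 | 30 | 6 | hr | 40
9 | 7 | 40 | 7 | 6 | hr | 40
After SELECT (3 rows):
sales.price
5
7
7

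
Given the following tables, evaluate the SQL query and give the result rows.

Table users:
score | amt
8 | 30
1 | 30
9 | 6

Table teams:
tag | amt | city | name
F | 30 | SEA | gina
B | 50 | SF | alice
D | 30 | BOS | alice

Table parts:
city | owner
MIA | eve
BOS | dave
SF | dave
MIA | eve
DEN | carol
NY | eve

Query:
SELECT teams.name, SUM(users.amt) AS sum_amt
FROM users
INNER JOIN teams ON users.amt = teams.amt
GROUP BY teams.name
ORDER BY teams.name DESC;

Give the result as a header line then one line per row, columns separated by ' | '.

After JOIN teams (4 rows):
users.score | users.amt | teams.tag | teams.amt | teams.city | teams.name
8 | 30 | F | 30 | SEA | gina
8 | 30 | D | 30 | BOS | alice
1 | 30 | F | 30 | SEA | gina
1 | 30 | D | 30 | BOS | alice
After GROUP BY (2 rows):
teams.name | sum_amt
gina | 60
alice | 60
After ORDER BY (2 rows):
teams.name | sum_amt
gina | 60
alice | 60

== RESULT ==
teams.name | sum_amt
gina | 60
alice | 60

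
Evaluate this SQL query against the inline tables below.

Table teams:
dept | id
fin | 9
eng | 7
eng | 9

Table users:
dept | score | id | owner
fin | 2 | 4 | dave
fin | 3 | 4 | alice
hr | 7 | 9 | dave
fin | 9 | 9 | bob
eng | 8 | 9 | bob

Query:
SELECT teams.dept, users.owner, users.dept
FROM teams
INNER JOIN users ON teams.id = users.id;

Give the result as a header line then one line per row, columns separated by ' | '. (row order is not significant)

After JOIN users (6 rows):
teams.dept | teams.id | users.dept | users.score | users.id | users.owner
fin | 9 | hr | 7 | 9 | dave
fin | 9 | fin | 9 | 9 | bob
fin | 9 | eng | 8 | 9 | bob
eng | 9 | hr | 7 | 9 | dave
eng | 9 | fin | 9 | 9 | bob
eng | 9 | eng | 8 | 9 | bob
After SELECT (6 rows):
teams.dept | users.owner | users.dept
fin | dave | hr
fin | bob | fin
fin | bob | eng
eng | dave | hr
eng | bob | fin
eng | bob | eng

== RESULT ==
teams.dept | users.owner | users.dept
fin | dave | hr
fin | bob | fin
fin | bob | eng
eng | dave | hr
eng | bob | fin
eng | bob | eng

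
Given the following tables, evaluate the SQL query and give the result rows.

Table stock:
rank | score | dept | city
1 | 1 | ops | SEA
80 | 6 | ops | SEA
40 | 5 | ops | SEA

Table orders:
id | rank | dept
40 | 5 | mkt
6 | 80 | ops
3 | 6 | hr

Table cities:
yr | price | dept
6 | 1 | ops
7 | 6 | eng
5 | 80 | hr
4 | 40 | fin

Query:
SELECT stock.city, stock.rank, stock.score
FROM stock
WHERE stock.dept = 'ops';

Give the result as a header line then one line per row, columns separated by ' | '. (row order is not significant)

After WHERE (3 rows):
stock.rank | stock.score | stock.dept | stock.city
1 | 1 | ops | SEA
80 | 6 | ops | SEA
40 | 5 | ops | SEA
After SELECT (3 rows):
stock.city | stock.rank | stock.score
SEA | 1 | 1
SEA | 80 | 6
SEA | 40 | 5

== RESULT ==
stock.city | stock.rank | stock.score
SEA | 1 | 1
SEA | 80 | 6
SEA | 40 | 5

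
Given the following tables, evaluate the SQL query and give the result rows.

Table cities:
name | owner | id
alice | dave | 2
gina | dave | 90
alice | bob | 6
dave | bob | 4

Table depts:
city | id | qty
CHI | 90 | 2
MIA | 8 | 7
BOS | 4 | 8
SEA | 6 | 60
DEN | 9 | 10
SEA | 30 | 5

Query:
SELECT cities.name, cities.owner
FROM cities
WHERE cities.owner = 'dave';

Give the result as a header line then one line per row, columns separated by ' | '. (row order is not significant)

== RESULT ==
cities.name | cities.owner
alice | dave
gina | dave

Derivation:
After WHERE (2 rows):
cities.name | cities.owner | cities.id
alice | dave | 2
gina | dave | 90
After SELECT (2 rows):
cities.name | cities.owner
alice | dave
gina | dave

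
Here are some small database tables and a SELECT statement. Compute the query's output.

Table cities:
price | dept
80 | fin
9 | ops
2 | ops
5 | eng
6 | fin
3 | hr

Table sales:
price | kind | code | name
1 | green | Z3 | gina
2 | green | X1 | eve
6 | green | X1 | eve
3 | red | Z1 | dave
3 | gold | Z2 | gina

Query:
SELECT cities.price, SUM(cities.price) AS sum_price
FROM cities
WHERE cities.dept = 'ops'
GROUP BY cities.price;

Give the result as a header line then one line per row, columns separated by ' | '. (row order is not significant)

After WHERE (2 rows):
cities.price | cities.dept
9 | ops
2 | ops
After GROUP BY (2 rows):
cities.price | sum_price
9 | 9
2 | 2

== RESULT ==
cities.price | sum_price
9 | 9
2 | 2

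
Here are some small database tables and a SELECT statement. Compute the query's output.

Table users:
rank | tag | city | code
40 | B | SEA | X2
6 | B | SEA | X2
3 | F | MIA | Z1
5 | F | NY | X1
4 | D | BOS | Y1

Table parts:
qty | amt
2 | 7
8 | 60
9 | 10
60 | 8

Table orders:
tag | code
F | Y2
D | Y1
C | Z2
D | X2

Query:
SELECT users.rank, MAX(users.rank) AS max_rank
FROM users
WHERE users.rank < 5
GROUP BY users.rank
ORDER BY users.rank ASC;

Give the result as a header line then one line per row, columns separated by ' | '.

After WHERE (2 rows):
users.rank | users.tag | users.city | users.code
3 | F | MIA | Z1
4 | D | BOS | Y1
After GROUP BY (2 rows):
users.rank | max_rank
3 | 3
4 | 4
After ORDER BY (2 rows):
users.rank | max_rank
3 | 3
4 | 4

== RESULT ==
users.rank | max_rank
3 | 3
4 | 4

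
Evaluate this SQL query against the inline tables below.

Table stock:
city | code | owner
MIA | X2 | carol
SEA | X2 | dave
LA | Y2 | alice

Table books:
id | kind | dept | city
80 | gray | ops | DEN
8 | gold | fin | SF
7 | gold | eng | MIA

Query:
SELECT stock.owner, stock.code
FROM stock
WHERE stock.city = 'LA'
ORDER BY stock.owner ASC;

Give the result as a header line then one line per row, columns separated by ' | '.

After WHERE (1 rows):
stock.city | stock.code | stock.owner
LA | Y2 | alice
After SELECT (1 rows):
stock.owner | stock.code
alice | Y2
After ORDER BY (1 rows):
stock.owner | stock.code
alice | Y2

== RESULT ==
stock.owner | stock.code
alice | Y2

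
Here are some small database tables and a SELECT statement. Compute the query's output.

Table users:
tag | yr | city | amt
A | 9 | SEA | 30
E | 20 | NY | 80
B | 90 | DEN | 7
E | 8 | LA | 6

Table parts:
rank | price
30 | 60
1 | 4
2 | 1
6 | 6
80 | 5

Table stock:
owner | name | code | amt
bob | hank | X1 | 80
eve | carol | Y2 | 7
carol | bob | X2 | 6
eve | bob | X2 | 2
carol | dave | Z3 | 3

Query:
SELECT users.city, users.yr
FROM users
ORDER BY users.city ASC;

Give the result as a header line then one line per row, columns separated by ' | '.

== RESULT ==
users.city | users.yr
DEN | 90
LA | 8
NY | 20
SEA | 9

Derivation:
After SELECT (4 rows):
users.city | users.yr
SEA | 9
NY | 20
DEN | 90
LA | 8
After ORDER BY (4 rows):
users.city | users.yr
DEN | 90
LA | 8
NY | 20
SEA | 9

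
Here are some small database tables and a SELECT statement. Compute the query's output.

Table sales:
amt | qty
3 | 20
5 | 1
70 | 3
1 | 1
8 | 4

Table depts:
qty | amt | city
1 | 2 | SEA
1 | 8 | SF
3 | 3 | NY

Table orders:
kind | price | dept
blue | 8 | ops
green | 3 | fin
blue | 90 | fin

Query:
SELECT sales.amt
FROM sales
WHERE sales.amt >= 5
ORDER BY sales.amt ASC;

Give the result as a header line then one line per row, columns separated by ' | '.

After WHERE (3 rows):
sales.amt | sales.qty
5 | 1
70 | 3
8 | 4
After SELECT (3 rows):
sales.amt
5
70
8
After ORDER BY (3 rows):
sales.amt
5
8
70

== RESULT ==
sales.amt
5
8
70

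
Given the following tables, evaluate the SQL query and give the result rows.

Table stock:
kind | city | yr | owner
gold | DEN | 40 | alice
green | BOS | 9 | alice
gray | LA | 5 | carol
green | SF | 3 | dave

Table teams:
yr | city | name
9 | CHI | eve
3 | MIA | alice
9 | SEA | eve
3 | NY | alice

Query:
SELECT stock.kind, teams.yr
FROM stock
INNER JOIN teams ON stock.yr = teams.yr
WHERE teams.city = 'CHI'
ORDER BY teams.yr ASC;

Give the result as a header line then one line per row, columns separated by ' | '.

== RESULT ==
stock.kind | teams.yr
green | 9

Derivation:
After JOIN teams (4 rows):
stock.kind | stock.city | stock.yr | stock.owner | teams.yr | teams.city | teams.name
green | BOS | 9 | alice | 9 | CHI | eve
green | BOS | 9 | alice | 9 | SEA | eve
green | SF | 3 | dave | 3 | MIA | alice
green | SF | 3 | dave | 3 | NY | alice
After WHERE (1 rows):
stock.kind | stock.city | stock.yr | stock.owner | teams.yr | teams.city | teams.name
green | BOS | 9 | alice | 9 | CHI | eve
After SELECT (1 rows):
stock.kind | teams.yr
green | 9
After ORDER BY (1 rows):
stock.kind | teams.yr
green | 9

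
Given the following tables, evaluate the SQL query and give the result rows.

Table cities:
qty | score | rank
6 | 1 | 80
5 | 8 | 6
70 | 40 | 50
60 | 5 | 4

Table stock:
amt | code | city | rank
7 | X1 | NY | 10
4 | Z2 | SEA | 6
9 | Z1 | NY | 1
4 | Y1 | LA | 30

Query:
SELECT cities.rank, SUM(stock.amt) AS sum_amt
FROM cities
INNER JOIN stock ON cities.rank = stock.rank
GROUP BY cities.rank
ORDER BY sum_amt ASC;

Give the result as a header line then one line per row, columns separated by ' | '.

== RESULT ==
cities.rank | sum_amt
6 | 4

Derivation:
After JOIN stock (1 rows):
cities.qty | cities.score | cities.rank | stock.amt | stock.code | stock.city | stock.rank
5 | 8 | 6 | 4 | Z2 | SEA | 6
After GROUP BY (1 rows):
cities.rank | sum_amt
6 | 4
After ORDER BY (1 rows):
cities.rank | sum_amt
6 | 4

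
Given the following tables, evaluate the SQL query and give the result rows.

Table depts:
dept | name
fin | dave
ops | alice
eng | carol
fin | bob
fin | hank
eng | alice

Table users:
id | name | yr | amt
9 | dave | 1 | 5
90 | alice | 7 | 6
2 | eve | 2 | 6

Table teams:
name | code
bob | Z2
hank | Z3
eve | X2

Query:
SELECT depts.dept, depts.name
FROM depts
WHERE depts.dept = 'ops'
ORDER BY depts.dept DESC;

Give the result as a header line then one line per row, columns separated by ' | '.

After WHERE (1 rows):
depts.dept | depts.name
ops | alice
After SELECT (1 rows):
depts.dept | depts.name
ops | alice
After ORDER BY (1 rows):
depts.dept | depts.name
ops | alice

== RESULT ==
depts.dept | depts.name
ops | alice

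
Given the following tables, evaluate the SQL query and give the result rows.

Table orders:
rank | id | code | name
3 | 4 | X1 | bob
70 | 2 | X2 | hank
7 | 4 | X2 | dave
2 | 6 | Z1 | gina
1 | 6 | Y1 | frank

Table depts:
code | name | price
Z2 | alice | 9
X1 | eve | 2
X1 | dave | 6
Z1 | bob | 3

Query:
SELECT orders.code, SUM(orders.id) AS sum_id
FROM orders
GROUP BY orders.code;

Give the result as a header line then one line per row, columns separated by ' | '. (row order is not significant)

After GROUP BY (4 rows):
orders.code | sum_id
X1 | 4
X2 | 6
Z1 | 6
Y1 | 6

== RESULT ==
orders.code | sum_id
X1 | 4
X2 | 6
Z1 | 6
Y1 | 6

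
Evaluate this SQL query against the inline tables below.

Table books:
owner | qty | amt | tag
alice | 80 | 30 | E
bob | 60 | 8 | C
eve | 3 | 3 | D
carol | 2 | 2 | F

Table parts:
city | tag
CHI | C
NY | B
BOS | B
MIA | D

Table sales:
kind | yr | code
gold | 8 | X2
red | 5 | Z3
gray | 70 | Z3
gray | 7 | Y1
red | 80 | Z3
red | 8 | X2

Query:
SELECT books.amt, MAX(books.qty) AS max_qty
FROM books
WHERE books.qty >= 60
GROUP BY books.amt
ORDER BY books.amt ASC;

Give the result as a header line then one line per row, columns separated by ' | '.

== RESULT ==
books.amt | max_qty
8 | 60
30 | 80

Derivation:
After WHERE (2 rows):
books.owner | books.qty | books.amt | books.tag
alice | 80 | 30 | E
bob | 60 | 8 | C
After GROUP BY (2 rows):
books.amt | max_qty
30 | 80
8 | 60
After ORDER BY (2 rows):
books.amt | max_qty
8 | 60
30 | 80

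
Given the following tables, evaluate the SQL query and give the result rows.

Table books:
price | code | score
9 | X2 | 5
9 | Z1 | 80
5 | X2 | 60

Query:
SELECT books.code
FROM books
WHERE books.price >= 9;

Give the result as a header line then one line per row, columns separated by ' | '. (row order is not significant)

== RESULT ==
books.code
X2
Z1

Derivation:
After WHERE (2 rows):
books.price | books.code | books.score
9 | X2 | 5
9 | Z1 | 80
After SELECT (2 rows):
books.code
X2
Z1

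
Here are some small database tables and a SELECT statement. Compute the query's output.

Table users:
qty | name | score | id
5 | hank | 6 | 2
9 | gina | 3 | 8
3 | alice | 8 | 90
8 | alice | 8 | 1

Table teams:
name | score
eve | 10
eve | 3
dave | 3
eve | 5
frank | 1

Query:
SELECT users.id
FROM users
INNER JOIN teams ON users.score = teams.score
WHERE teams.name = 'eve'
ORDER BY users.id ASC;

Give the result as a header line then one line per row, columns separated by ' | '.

After JOIN teams (2 rows):
users.qty | users.name | users.score | users.id | teams.name | teams.score
9 | gina | 3 | 8 | eve | 3
9 | gina | 3 | 8 | dave | 3
After WHERE (1 rows):
users.qty | users.name | users.score | users.id | teams.name | teams.score
9 | gina | 3 | 8 | eve | 3
After SELECT (1 rows):
users.id
8
After ORDER BY (1 rows):
users.id
8

== RESULT ==
users.id
8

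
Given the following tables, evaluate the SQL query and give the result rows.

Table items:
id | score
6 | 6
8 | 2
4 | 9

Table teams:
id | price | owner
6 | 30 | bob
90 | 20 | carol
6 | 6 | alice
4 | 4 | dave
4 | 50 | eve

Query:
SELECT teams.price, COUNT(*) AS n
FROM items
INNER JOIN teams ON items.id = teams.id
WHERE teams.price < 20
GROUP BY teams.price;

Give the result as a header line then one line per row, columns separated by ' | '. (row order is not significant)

== RESULT ==
teams.price | n
6 | 1
4 | 1

Derivation:
After JOIN teams (4 rows):
items.id | items.score | teams.id | teams.price | teams.owner
6 | 6 | 6 | 30 | bob
6 | 6 | 6 | 6 | alice
4 | 9 | 4 | 4 | dave
4 | 9 | 4 | 50 | eve
After WHERE (2 rows):
items.id | items.score | teams.id | teams.price | teams.owner
6 | 6 | 6 | 6 | alice
4 | 9 | 4 | 4 | dave
After GROUP BY (2 rows):
teams.price | n
6 | 1
4 | 1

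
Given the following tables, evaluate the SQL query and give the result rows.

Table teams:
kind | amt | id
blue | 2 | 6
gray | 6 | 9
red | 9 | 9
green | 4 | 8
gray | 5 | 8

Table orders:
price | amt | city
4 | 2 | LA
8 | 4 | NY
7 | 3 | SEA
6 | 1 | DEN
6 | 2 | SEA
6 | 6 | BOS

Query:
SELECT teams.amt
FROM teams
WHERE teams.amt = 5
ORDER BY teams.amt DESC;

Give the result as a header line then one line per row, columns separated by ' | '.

After WHERE (1 rows):
teams.kind | teams.amt | teams.id
gray | 5 | 8
After SELECT (1 rows):
teams.amt
5
After ORDER BY (1 rows):
teams.amt
5

== RESULT ==
teams.amt
5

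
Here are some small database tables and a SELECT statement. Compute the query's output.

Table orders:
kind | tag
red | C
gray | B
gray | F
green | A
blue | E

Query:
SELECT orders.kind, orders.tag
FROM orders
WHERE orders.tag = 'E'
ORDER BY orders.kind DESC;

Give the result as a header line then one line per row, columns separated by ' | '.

After WHERE (1 rows):
orders.kind | orders.tag
blue | E
After SELECT (1 rows):
orders.kind | orders.tag
blue | E
After ORDER BY (1 rows):
orders.kind | orders.tag
blue | E

== RESULT ==
orders.kind | orders.tag
blue | E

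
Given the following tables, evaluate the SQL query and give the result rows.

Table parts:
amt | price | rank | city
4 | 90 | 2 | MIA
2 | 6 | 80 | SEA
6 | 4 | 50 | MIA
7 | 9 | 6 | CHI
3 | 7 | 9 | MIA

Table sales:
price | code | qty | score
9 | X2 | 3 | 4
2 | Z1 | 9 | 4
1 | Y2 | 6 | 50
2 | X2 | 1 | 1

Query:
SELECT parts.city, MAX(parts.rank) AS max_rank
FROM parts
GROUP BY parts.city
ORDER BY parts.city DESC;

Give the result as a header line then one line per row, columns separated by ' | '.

After GROUP BY (3 rows):
parts.city | max_rank
MIA | 50
SEA | 80
CHI | 6
After ORDER BY (3 rows):
parts.city | max_rank
SEA | 80
MIA | 50
CHI | 6

== RESULT ==
parts.city | max_rank
SEA | 80
MIA | 50
CHI | 6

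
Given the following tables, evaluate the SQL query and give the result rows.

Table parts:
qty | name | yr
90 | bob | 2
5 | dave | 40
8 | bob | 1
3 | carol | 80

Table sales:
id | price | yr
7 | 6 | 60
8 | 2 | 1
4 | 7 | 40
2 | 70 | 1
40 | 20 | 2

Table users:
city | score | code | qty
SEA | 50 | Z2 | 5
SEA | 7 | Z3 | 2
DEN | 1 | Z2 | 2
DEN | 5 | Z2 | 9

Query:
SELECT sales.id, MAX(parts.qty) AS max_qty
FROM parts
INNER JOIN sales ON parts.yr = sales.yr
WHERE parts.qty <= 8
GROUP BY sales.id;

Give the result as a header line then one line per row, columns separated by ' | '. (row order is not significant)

== RESULT ==
sales.id | max_qty
4 | 5
8 | 8
2 | 8

Derivation:
After JOIN sales (4 rows):
parts.qty | parts.name | parts.yr | sales.id | sales.price | sales.yr
90 | bob | 2 | 40 | 20 | 2
5 | dave | 40 | 4 | 7 | 40
8 | bob | 1 | 8 | 2 | 1
8 | bob | 1 | 2 | 70 | 1
After WHERE (3 rows):
parts.qty | parts.name | parts.yr | sales.id | sales.price | sales.yr
5 | dave | 40 | 4 | 7 | 40
8 | bob | 1 | 8 | 2 | 1
8 | bob | 1 | 2 | 70 | 1
After GROUP BY (3 rows):
sales.id | max_qty
4 | 5
8 | 8
2 | 8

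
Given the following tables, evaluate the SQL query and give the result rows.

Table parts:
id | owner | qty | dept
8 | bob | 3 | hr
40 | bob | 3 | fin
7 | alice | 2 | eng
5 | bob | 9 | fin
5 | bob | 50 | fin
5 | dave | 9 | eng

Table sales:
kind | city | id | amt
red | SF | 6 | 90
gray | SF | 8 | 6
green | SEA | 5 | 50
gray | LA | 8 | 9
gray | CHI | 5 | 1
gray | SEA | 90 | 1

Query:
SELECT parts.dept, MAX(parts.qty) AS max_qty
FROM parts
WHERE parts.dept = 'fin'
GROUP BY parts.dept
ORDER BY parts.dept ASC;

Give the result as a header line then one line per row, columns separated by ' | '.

== RESULT ==
parts.dept | max_qty
fin | 50

Derivation:
After WHERE (3 rows):
parts.id | parts.owner | parts.qty | parts.dept
40 | bob | 3 | fin
5 | bob | 9 | fin
5 | bob | 50 | fin
After GROUP BY (1 rows):
parts.dept | max_qty
fin | 50
After ORDER BY (1 rows):
parts.dept | max_qty
fin | 50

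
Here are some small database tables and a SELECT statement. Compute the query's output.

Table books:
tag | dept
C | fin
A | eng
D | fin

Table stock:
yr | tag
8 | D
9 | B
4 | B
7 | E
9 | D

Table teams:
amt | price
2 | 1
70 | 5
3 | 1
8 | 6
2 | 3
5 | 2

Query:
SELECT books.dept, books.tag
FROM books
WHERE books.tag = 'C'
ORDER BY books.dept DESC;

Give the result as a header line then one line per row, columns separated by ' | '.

== RESULT ==
books.dept | books.tag
fin | C

Derivation:
After WHERE (1 rows):
books.tag | books.dept
C | fin
After SELECT (1 rows):
books.dept | books.tag
fin | C
After ORDER BY (1 rows):
books.dept | books.tag
fin | C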